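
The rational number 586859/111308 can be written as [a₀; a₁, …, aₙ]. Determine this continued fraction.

586859 ÷ 111308 → quotient 5, remainder 30319
111308 ÷ 30319 → quotient 3, remainder 20351
30319 ÷ 20351 → quotient 1, remainder 9968
20351 ÷ 9968 → quotient 2, remainder 415
9968 ÷ 415 → quotient 24, remainder 8
415 ÷ 8 → quotient 51, remainder 7
8 ÷ 7 → quotient 1, remainder 1
7 ÷ 1 → quotient 7, remainder 0

[5; 3, 1, 2, 24, 51, 1, 7]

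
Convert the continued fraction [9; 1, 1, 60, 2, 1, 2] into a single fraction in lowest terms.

9257/974

Start with 2.
1 + 1/(2/1) = 1 + 1/2 = 3/2
2 + 1/(3/2) = 2 + 2/3 = 8/3
60 + 1/(8/3) = 60 + 3/8 = 483/8
1 + 1/(483/8) = 1 + 8/483 = 491/483
1 + 1/(491/483) = 1 + 483/491 = 974/491
9 + 1/(974/491) = 9 + 491/974 = 9257/974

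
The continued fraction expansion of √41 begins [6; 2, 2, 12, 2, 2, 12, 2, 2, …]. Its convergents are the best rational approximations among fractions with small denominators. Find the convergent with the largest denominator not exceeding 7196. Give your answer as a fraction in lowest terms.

25414/3969

a_0 = 6: 6/1  (≤ bound)
a_1 = 2: 13/2  (≤ bound)
a_2 = 2: 32/5  (≤ bound)
a_3 = 12: 397/62  (≤ bound)
a_4 = 2: 826/129  (≤ bound)
a_5 = 2: 2049/320  (≤ bound)
a_6 = 12: 25414/3969  (≤ bound)
a_7 = 2: 52877/8258  (> 7196, stop)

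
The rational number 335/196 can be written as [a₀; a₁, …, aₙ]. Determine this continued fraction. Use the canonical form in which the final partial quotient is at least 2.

335 = 1·196 + 139, so a_0 = 1
196 = 1·139 + 57, so a_1 = 1
139 = 2·57 + 25, so a_2 = 2
57 = 2·25 + 7, so a_3 = 2
25 = 3·7 + 4, so a_4 = 3
7 = 1·4 + 3, so a_5 = 1
4 = 1·3 + 1, so a_6 = 1
3 = 3·1 + 0, so a_7 = 3

[1; 1, 2, 2, 3, 1, 1, 3]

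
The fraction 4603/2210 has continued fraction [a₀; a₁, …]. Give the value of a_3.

14

Repeatedly divide and take the remainder:
4603 = 2·2210 + 183, so a_0 = 2
2210 = 12·183 + 14, so a_1 = 12
183 = 13·14 + 1, so a_2 = 13
14 = 14·1 + 0, so a_3 = 14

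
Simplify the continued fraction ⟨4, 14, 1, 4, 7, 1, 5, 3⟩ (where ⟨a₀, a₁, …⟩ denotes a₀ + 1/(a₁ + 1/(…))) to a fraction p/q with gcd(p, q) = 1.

Start with 3.
5 + 1/(3/1) = 5 + 1/3 = 16/3
1 + 1/(16/3) = 1 + 3/16 = 19/16
7 + 1/(19/16) = 7 + 16/19 = 149/19
4 + 1/(149/19) = 4 + 19/149 = 615/149
1 + 1/(615/149) = 1 + 149/615 = 764/615
14 + 1/(764/615) = 14 + 615/764 = 11311/764
4 + 1/(11311/764) = 4 + 764/11311 = 46008/11311

46008/11311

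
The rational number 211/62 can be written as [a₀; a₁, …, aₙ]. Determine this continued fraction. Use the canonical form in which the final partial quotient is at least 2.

[3; 2, 2, 12]

Apply division with remainder until the remainder is 0:
⌊211/62⌋ = 3, remainder 25
⌊62/25⌋ = 2, remainder 12
⌊25/12⌋ = 2, remainder 1
⌊12/1⌋ = 12, remainder 0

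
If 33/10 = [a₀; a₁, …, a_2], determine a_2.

3

33 ÷ 10 → quotient 3, remainder 3
10 ÷ 3 → quotient 3, remainder 1
3 ÷ 1 → quotient 3, remainder 0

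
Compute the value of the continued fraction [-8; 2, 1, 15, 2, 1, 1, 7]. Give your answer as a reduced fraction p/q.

Start with 7.
1 + 1/(7/1) = 1 + 1/7 = 8/7
1 + 1/(8/7) = 1 + 7/8 = 15/8
2 + 1/(15/8) = 2 + 8/15 = 38/15
15 + 1/(38/15) = 15 + 15/38 = 585/38
1 + 1/(585/38) = 1 + 38/585 = 623/585
2 + 1/(623/585) = 2 + 585/623 = 1831/623
-8 + 1/(1831/623) = -8 + 623/1831 = -14025/1831

-14025/1831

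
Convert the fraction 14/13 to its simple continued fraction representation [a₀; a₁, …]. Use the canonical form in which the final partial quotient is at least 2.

Run the Euclidean algorithm, recording each quotient:
14 = 1·13 + 1, so a_0 = 1
13 = 13·1 + 0, so a_1 = 13

[1; 13]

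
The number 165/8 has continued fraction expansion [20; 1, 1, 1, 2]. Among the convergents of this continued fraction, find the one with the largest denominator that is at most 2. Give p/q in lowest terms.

41/2

List convergents until the denominator exceeds the bound:
a_0 = 20: 20/1  (≤ bound)
a_1 = 1: 21/1  (≤ bound)
a_2 = 1: 41/2  (≤ bound)
a_3 = 1: 62/3  (> 2, stop)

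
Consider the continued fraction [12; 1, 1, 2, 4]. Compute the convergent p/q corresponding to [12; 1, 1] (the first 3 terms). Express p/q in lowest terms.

a_0 = 12: 12/1
a_1 = 1: 13/1
a_2 = 1: 25/2

25/2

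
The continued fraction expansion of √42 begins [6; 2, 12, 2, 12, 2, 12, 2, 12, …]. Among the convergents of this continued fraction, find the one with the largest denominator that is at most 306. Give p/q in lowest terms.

List convergents until the denominator exceeds the bound:
a_0 = 6: 6/1  (≤ bound)
a_1 = 2: 13/2  (≤ bound)
a_2 = 12: 162/25  (≤ bound)
a_3 = 2: 337/52  (≤ bound)
a_4 = 12: 4206/649  (> 306, stop)

337/52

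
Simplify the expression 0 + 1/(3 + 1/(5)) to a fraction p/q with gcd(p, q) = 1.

Starting at the tail and folding back:
Start with 5.
3 + 1/(5/1) = 3 + 1/5 = 16/5
0 + 1/(16/5) = 0 + 5/16 = 5/16

5/16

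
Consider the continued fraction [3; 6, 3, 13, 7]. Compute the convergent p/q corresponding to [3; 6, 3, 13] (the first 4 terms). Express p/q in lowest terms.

799/253

a_0 = 3: 3/1
a_1 = 6: 19/6
a_2 = 3: 60/19
a_3 = 13: 799/253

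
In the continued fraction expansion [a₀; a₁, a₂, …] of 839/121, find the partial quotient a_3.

8

839 = 6·121 + 113, so a_0 = 6
121 = 1·113 + 8, so a_1 = 1
113 = 14·8 + 1, so a_2 = 14
8 = 8·1 + 0, so a_3 = 8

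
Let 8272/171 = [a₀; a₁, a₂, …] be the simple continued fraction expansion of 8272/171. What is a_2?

⌊8272/171⌋ = 48, remainder 64
⌊171/64⌋ = 2, remainder 43
⌊64/43⌋ = 1, remainder 21

1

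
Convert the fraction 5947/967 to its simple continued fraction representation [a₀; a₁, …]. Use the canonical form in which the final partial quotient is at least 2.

5947 ÷ 967 → quotient 6, remainder 145
967 ÷ 145 → quotient 6, remainder 97
145 ÷ 97 → quotient 1, remainder 48
97 ÷ 48 → quotient 2, remainder 1
48 ÷ 1 → quotient 48, remainder 0

[6; 6, 1, 2, 48]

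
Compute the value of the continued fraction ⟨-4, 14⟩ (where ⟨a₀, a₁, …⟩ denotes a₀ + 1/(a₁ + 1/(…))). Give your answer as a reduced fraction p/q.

a_0 = -4: -4/1
a_1 = 14: -55/14

-55/14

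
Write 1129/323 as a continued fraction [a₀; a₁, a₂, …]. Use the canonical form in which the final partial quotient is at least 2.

1129 ÷ 323 → quotient 3, remainder 160
323 ÷ 160 → quotient 2, remainder 3
160 ÷ 3 → quotient 53, remainder 1
3 ÷ 1 → quotient 3, remainder 0

[3; 2, 53, 3]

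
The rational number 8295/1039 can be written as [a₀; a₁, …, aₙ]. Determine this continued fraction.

Apply division with remainder until the remainder is 0:
⌊8295/1039⌋ = 7, remainder 1022
⌊1039/1022⌋ = 1, remainder 17
⌊1022/17⌋ = 60, remainder 2
⌊17/2⌋ = 8, remainder 1
⌊2/1⌋ = 2, remainder 0

[7; 1, 60, 8, 2]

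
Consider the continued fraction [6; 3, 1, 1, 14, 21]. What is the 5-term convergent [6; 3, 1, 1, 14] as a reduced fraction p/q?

a_0 = 6: 6/1
a_1 = 3: 19/3
a_2 = 1: 25/4
a_3 = 1: 44/7
a_4 = 14: 641/102

641/102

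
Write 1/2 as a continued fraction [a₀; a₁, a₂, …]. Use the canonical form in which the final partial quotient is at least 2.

Repeatedly divide and take the remainder:
1 ÷ 2 → quotient 0, remainder 1
2 ÷ 1 → quotient 2, remainder 0

[0; 2]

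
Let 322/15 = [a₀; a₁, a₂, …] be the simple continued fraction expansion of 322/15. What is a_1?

⌊322/15⌋ = 21, remainder 7
⌊15/7⌋ = 2, remainder 1

2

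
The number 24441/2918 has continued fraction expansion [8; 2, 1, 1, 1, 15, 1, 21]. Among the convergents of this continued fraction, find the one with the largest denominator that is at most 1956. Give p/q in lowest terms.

1114/133

List convergents until the denominator exceeds the bound:
a_0 = 8: 8/1  (≤ bound)
a_1 = 2: 17/2  (≤ bound)
a_2 = 1: 25/3  (≤ bound)
a_3 = 1: 42/5  (≤ bound)
a_4 = 1: 67/8  (≤ bound)
a_5 = 15: 1047/125  (≤ bound)
a_6 = 1: 1114/133  (≤ bound)
a_7 = 21: 24441/2918  (> 1956, stop)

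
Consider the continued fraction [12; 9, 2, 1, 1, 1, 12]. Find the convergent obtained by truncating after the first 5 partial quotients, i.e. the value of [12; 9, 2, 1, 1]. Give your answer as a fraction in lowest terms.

569/47

a_0 = 12: 12/1
a_1 = 9: 109/9
a_2 = 2: 230/19
a_3 = 1: 339/28
a_4 = 1: 569/47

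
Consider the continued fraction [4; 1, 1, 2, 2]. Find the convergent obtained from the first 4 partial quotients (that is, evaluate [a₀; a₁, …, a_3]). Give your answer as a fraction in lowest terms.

23/5

Compute successive convergents:
a_0 = 4: 4/1
a_1 = 1: 5/1
a_2 = 1: 9/2
a_3 = 2: 23/5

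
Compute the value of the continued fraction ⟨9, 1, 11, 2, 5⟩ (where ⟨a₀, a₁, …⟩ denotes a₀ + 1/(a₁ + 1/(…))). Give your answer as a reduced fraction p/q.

Start with 5.
2 + 1/(5/1) = 2 + 1/5 = 11/5
11 + 1/(11/5) = 11 + 5/11 = 126/11
1 + 1/(126/11) = 1 + 11/126 = 137/126
9 + 1/(137/126) = 9 + 126/137 = 1359/137

1359/137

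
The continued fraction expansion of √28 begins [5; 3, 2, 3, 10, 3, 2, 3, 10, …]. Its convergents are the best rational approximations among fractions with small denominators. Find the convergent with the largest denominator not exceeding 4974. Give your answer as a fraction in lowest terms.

9403/1777

a_0 = 5: 5/1  (≤ bound)
a_1 = 3: 16/3  (≤ bound)
a_2 = 2: 37/7  (≤ bound)
a_3 = 3: 127/24  (≤ bound)
a_4 = 10: 1307/247  (≤ bound)
a_5 = 3: 4048/765  (≤ bound)
a_6 = 2: 9403/1777  (≤ bound)
a_7 = 3: 32257/6096  (> 4974, stop)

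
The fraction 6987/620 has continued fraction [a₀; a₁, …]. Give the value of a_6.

2

6987 ÷ 620 → quotient 11, remainder 167
620 ÷ 167 → quotient 3, remainder 119
167 ÷ 119 → quotient 1, remainder 48
119 ÷ 48 → quotient 2, remainder 23
48 ÷ 23 → quotient 2, remainder 2
23 ÷ 2 → quotient 11, remainder 1
2 ÷ 1 → quotient 2, remainder 0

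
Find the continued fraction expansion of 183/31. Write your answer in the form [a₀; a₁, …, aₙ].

183 ÷ 31 → quotient 5, remainder 28
31 ÷ 28 → quotient 1, remainder 3
28 ÷ 3 → quotient 9, remainder 1
3 ÷ 1 → quotient 3, remainder 0

[5; 1, 9, 3]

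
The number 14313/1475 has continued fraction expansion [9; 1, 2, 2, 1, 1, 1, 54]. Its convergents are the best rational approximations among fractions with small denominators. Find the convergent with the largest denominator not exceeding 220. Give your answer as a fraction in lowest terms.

a_0 = 9: 9/1  (≤ bound)
a_1 = 1: 10/1  (≤ bound)
a_2 = 2: 29/3  (≤ bound)
a_3 = 2: 68/7  (≤ bound)
a_4 = 1: 97/10  (≤ bound)
a_5 = 1: 165/17  (≤ bound)
a_6 = 1: 262/27  (≤ bound)
a_7 = 54: 14313/1475  (> 220, stop)

262/27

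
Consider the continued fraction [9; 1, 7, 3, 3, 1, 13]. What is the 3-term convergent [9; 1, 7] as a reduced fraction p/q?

a_0 = 9: 9/1
a_1 = 1: 10/1
a_2 = 7: 79/8

79/8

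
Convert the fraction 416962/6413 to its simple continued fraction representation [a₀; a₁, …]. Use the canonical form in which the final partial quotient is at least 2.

[65; 54, 1, 4, 3, 7]

Run the Euclidean algorithm, recording each quotient:
⌊416962/6413⌋ = 65, remainder 117
⌊6413/117⌋ = 54, remainder 95
⌊117/95⌋ = 1, remainder 22
⌊95/22⌋ = 4, remainder 7
⌊22/7⌋ = 3, remainder 1
⌊7/1⌋ = 7, remainder 0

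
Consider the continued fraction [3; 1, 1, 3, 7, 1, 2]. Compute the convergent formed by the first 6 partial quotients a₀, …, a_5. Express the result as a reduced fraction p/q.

Compute successive convergents:
a_0 = 3: 3/1
a_1 = 1: 4/1
a_2 = 1: 7/2
a_3 = 3: 25/7
a_4 = 7: 182/51
a_5 = 1: 207/58

207/58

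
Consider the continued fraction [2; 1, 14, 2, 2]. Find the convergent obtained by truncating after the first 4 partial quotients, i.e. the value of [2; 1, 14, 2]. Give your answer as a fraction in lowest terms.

Starting at the tail and folding back:
Start with 2.
14 + 1/(2/1) = 14 + 1/2 = 29/2
1 + 1/(29/2) = 1 + 2/29 = 31/29
2 + 1/(31/29) = 2 + 29/31 = 91/31

91/31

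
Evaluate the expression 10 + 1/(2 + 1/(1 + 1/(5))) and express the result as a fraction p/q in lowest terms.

a_0 = 10: 10/1
a_1 = 2: 21/2
a_2 = 1: 31/3
a_3 = 5: 176/17

176/17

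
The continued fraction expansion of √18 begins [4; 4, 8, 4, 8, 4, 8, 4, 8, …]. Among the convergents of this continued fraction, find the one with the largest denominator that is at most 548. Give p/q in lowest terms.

577/136

a_0 = 4: 4/1  (≤ bound)
a_1 = 4: 17/4  (≤ bound)
a_2 = 8: 140/33  (≤ bound)
a_3 = 4: 577/136  (≤ bound)
a_4 = 8: 4756/1121  (> 548, stop)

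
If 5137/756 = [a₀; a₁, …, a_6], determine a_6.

3

Run the Euclidean algorithm, recording each quotient:
5137 ÷ 756 → quotient 6, remainder 601
756 ÷ 601 → quotient 1, remainder 155
601 ÷ 155 → quotient 3, remainder 136
155 ÷ 136 → quotient 1, remainder 19
136 ÷ 19 → quotient 7, remainder 3
19 ÷ 3 → quotient 6, remainder 1
3 ÷ 1 → quotient 3, remainder 0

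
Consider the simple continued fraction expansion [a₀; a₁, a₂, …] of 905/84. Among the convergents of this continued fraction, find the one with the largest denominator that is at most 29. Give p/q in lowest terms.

237/22

List convergents until the denominator exceeds the bound:
a_0 = 10: 10/1  (≤ bound)
a_1 = 1: 11/1  (≤ bound)
a_2 = 3: 43/4  (≤ bound)
a_3 = 2: 97/9  (≤ bound)
a_4 = 2: 237/22  (≤ bound)
a_5 = 1: 334/31  (> 29, stop)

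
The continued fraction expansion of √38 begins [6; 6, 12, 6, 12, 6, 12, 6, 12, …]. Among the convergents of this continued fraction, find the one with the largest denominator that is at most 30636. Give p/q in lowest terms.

33294/5401

a_0 = 6: 6/1  (≤ bound)
a_1 = 6: 37/6  (≤ bound)
a_2 = 12: 450/73  (≤ bound)
a_3 = 6: 2737/444  (≤ bound)
a_4 = 12: 33294/5401  (≤ bound)
a_5 = 6: 202501/32850  (> 30636, stop)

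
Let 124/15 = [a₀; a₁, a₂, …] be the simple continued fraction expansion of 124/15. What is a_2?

Repeatedly divide and take the remainder:
⌊124/15⌋ = 8, remainder 4
⌊15/4⌋ = 3, remainder 3
⌊4/3⌋ = 1, remainder 1

1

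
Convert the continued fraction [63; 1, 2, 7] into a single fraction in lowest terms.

a_0 = 63: 63/1
a_1 = 1: 64/1
a_2 = 2: 191/3
a_3 = 7: 1401/22

1401/22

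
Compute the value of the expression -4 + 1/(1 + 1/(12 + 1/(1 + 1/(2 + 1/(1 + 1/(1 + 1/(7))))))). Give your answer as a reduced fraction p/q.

Start with 7.
1 + 1/(7/1) = 1 + 1/7 = 8/7
1 + 1/(8/7) = 1 + 7/8 = 15/8
2 + 1/(15/8) = 2 + 8/15 = 38/15
1 + 1/(38/15) = 1 + 15/38 = 53/38
12 + 1/(53/38) = 12 + 38/53 = 674/53
1 + 1/(674/53) = 1 + 53/674 = 727/674
-4 + 1/(727/674) = -4 + 674/727 = -2234/727

-2234/727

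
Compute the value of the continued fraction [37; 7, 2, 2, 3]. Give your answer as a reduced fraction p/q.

4679/126

Use the convergent recurrence hₖ = aₖ·hₖ₋₁ + hₖ₋₂ (and likewise for the denominators kₖ):
a_0 = 37: 37/1
a_1 = 7: 260/7
a_2 = 2: 557/15
a_3 = 2: 1374/37
a_4 = 3: 4679/126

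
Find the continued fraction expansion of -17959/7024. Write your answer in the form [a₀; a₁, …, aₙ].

-17959 ÷ 7024 → quotient -3, remainder 3113
7024 ÷ 3113 → quotient 2, remainder 798
3113 ÷ 798 → quotient 3, remainder 719
798 ÷ 719 → quotient 1, remainder 79
719 ÷ 79 → quotient 9, remainder 8
79 ÷ 8 → quotient 9, remainder 7
8 ÷ 7 → quotient 1, remainder 1
7 ÷ 1 → quotient 7, remainder 0

[-3; 2, 3, 1, 9, 9, 1, 7]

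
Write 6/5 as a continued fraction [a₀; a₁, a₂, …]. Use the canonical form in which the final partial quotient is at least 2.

[1; 5]

⌊6/5⌋ = 1, remainder 1
⌊5/1⌋ = 5, remainder 0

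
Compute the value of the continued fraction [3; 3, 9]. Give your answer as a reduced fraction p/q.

a_0 = 3: 3/1
a_1 = 3: 10/3
a_2 = 9: 93/28

93/28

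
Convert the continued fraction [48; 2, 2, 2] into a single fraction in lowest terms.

Start with 2.
2 + 1/(2/1) = 2 + 1/2 = 5/2
2 + 1/(5/2) = 2 + 2/5 = 12/5
48 + 1/(12/5) = 48 + 5/12 = 581/12

581/12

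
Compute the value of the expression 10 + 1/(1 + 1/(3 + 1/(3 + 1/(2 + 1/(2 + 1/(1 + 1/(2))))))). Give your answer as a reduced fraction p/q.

3004/279

Start with 2.
1 + 1/(2/1) = 1 + 1/2 = 3/2
2 + 1/(3/2) = 2 + 2/3 = 8/3
2 + 1/(8/3) = 2 + 3/8 = 19/8
3 + 1/(19/8) = 3 + 8/19 = 65/19
3 + 1/(65/19) = 3 + 19/65 = 214/65
1 + 1/(214/65) = 1 + 65/214 = 279/214
10 + 1/(279/214) = 10 + 214/279 = 3004/279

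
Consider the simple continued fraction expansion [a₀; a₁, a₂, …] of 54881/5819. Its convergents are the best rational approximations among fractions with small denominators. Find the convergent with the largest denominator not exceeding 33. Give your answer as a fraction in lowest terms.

a_0 = 9: 9/1  (≤ bound)
a_1 = 2: 19/2  (≤ bound)
a_2 = 3: 66/7  (≤ bound)
a_3 = 7: 481/51  (> 33, stop)

66/7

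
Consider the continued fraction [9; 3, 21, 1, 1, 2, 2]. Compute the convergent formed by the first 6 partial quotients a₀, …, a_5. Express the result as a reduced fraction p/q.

a_0 = 9: 9/1
a_1 = 3: 28/3
a_2 = 21: 597/64
a_3 = 1: 625/67
a_4 = 1: 1222/131
a_5 = 2: 3069/329

3069/329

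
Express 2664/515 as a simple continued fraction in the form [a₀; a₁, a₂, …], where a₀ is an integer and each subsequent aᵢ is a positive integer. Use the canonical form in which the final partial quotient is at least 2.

⌊2664/515⌋ = 5, remainder 89
⌊515/89⌋ = 5, remainder 70
⌊89/70⌋ = 1, remainder 19
⌊70/19⌋ = 3, remainder 13
⌊19/13⌋ = 1, remainder 6
⌊13/6⌋ = 2, remainder 1
⌊6/1⌋ = 6, remainder 0

[5; 5, 1, 3, 1, 2, 6]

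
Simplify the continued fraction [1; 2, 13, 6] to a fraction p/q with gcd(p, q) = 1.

243/164

Start with 6.
13 + 1/(6/1) = 13 + 1/6 = 79/6
2 + 1/(79/6) = 2 + 6/79 = 164/79
1 + 1/(164/79) = 1 + 79/164 = 243/164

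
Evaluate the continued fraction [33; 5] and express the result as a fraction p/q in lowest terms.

Start with 5.
33 + 1/(5/1) = 33 + 1/5 = 166/5

166/5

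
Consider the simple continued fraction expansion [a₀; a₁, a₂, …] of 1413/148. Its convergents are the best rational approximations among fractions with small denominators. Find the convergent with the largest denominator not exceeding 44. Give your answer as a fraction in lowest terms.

401/42

List convergents until the denominator exceeds the bound:
a_0 = 9: 9/1  (≤ bound)
a_1 = 1: 10/1  (≤ bound)
a_2 = 1: 19/2  (≤ bound)
a_3 = 4: 86/9  (≤ bound)
a_4 = 1: 105/11  (≤ bound)
a_5 = 3: 401/42  (≤ bound)
a_6 = 1: 506/53  (> 44, stop)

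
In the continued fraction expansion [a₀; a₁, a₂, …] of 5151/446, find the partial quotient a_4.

Run the Euclidean algorithm, recording each quotient:
5151 = 11·446 + 245, so a_0 = 11
446 = 1·245 + 201, so a_1 = 1
245 = 1·201 + 44, so a_2 = 1
201 = 4·44 + 25, so a_3 = 4
44 = 1·25 + 19, so a_4 = 1

1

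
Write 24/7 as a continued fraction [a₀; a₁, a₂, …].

[3; 2, 3]

⌊24/7⌋ = 3, remainder 3
⌊7/3⌋ = 2, remainder 1
⌊3/1⌋ = 3, remainder 0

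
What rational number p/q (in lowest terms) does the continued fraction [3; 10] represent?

31/10

a_0 = 3: 3/1
a_1 = 10: 31/10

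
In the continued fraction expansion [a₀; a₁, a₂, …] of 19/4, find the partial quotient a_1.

Apply division with remainder until the remainder is 0:
⌊19/4⌋ = 4, remainder 3
⌊4/3⌋ = 1, remainder 1

1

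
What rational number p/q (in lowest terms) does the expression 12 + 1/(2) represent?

25/2

Start with 2.
12 + 1/(2/1) = 12 + 1/2 = 25/2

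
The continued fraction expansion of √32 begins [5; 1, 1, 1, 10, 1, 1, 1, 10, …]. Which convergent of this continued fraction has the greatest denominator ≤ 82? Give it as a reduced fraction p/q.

a_0 = 5: 5/1  (≤ bound)
a_1 = 1: 6/1  (≤ bound)
a_2 = 1: 11/2  (≤ bound)
a_3 = 1: 17/3  (≤ bound)
a_4 = 10: 181/32  (≤ bound)
a_5 = 1: 198/35  (≤ bound)
a_6 = 1: 379/67  (≤ bound)
a_7 = 1: 577/102  (> 82, stop)

379/67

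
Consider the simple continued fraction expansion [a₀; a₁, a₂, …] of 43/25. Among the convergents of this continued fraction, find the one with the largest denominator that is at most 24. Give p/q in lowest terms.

List convergents until the denominator exceeds the bound:
a_0 = 1: 1/1  (≤ bound)
a_1 = 1: 2/1  (≤ bound)
a_2 = 2: 5/3  (≤ bound)
a_3 = 1: 7/4  (≤ bound)
a_4 = 1: 12/7  (≤ bound)
a_5 = 3: 43/25  (> 24, stop)

12/7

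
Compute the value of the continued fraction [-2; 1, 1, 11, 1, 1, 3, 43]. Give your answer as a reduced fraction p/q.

-10821/7315

Compute successive convergents:
a_0 = -2: -2/1
a_1 = 1: -1/1
a_2 = 1: -3/2
a_3 = 11: -34/23
a_4 = 1: -37/25
a_5 = 1: -71/48
a_6 = 3: -250/169
a_7 = 43: -10821/7315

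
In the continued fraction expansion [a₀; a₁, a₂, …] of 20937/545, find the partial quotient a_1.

⌊20937/545⌋ = 38, remainder 227
⌊545/227⌋ = 2, remainder 91

2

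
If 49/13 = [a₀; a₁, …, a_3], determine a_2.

3

49 ÷ 13 → quotient 3, remainder 10
13 ÷ 10 → quotient 1, remainder 3
10 ÷ 3 → quotient 3, remainder 1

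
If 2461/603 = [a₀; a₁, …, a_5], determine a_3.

3

⌊2461/603⌋ = 4, remainder 49
⌊603/49⌋ = 12, remainder 15
⌊49/15⌋ = 3, remainder 4
⌊15/4⌋ = 3, remainder 3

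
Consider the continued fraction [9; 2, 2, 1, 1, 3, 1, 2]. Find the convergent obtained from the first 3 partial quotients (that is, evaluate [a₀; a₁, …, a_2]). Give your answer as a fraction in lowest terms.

47/5

Compute successive convergents:
a_0 = 9: 9/1
a_1 = 2: 19/2
a_2 = 2: 47/5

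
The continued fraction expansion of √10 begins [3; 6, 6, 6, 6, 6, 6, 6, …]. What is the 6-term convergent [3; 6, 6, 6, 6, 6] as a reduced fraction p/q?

27379/8658

Start with 6.
6 + 1/(6/1) = 6 + 1/6 = 37/6
6 + 1/(37/6) = 6 + 6/37 = 228/37
6 + 1/(228/37) = 6 + 37/228 = 1405/228
6 + 1/(1405/228) = 6 + 228/1405 = 8658/1405
3 + 1/(8658/1405) = 3 + 1405/8658 = 27379/8658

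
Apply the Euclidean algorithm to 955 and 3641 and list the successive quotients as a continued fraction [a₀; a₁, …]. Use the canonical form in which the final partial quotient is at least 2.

[0; 3, 1, 4, 2, 1, 59]

955 = 0·3641 + 955, so a_0 = 0
3641 = 3·955 + 776, so a_1 = 3
955 = 1·776 + 179, so a_2 = 1
776 = 4·179 + 60, so a_3 = 4
179 = 2·60 + 59, so a_4 = 2
60 = 1·59 + 1, so a_5 = 1
59 = 59·1 + 0, so a_6 = 59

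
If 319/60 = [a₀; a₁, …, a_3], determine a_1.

3

Repeatedly divide and take the remainder:
⌊319/60⌋ = 5, remainder 19
⌊60/19⌋ = 3, remainder 3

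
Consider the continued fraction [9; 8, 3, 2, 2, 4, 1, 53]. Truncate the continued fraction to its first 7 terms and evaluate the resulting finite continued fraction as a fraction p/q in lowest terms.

a_0 = 9: 9/1
a_1 = 8: 73/8
a_2 = 3: 228/25
a_3 = 2: 529/58
a_4 = 2: 1286/141
a_5 = 4: 5673/622
a_6 = 1: 6959/763

6959/763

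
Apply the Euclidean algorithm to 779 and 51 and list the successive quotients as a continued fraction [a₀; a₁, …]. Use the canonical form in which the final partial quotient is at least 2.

779 ÷ 51 → quotient 15, remainder 14
51 ÷ 14 → quotient 3, remainder 9
14 ÷ 9 → quotient 1, remainder 5
9 ÷ 5 → quotient 1, remainder 4
5 ÷ 4 → quotient 1, remainder 1
4 ÷ 1 → quotient 4, remainder 0

[15; 3, 1, 1, 1, 4]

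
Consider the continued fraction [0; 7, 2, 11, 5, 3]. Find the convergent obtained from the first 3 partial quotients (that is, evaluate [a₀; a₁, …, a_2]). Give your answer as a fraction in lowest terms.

2/15

a_0 = 0: 0/1
a_1 = 7: 1/7
a_2 = 2: 2/15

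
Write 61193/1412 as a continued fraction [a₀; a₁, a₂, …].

[43; 2, 1, 24, 9, 2]

⌊61193/1412⌋ = 43, remainder 477
⌊1412/477⌋ = 2, remainder 458
⌊477/458⌋ = 1, remainder 19
⌊458/19⌋ = 24, remainder 2
⌊19/2⌋ = 9, remainder 1
⌊2/1⌋ = 2, remainder 0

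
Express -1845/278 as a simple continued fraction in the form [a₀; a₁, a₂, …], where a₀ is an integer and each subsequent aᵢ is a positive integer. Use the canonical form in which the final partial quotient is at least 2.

[-7; 2, 1, 3, 25]

Apply division with remainder until the remainder is 0:
-1845 = -7·278 + 101, so a_0 = -7
278 = 2·101 + 76, so a_1 = 2
101 = 1·76 + 25, so a_2 = 1
76 = 3·25 + 1, so a_3 = 3
25 = 25·1 + 0, so a_4 = 25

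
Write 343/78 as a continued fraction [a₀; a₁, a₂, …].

Run the Euclidean algorithm, recording each quotient:
343 = 4·78 + 31, so a_0 = 4
78 = 2·31 + 16, so a_1 = 2
31 = 1·16 + 15, so a_2 = 1
16 = 1·15 + 1, so a_3 = 1
15 = 15·1 + 0, so a_4 = 15

[4; 2, 1, 1, 15]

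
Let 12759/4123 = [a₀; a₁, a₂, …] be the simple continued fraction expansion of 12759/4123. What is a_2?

⌊12759/4123⌋ = 3, remainder 390
⌊4123/390⌋ = 10, remainder 223
⌊390/223⌋ = 1, remainder 167

1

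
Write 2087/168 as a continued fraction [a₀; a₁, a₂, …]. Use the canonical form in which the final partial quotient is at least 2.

2087 ÷ 168 → quotient 12, remainder 71
168 ÷ 71 → quotient 2, remainder 26
71 ÷ 26 → quotient 2, remainder 19
26 ÷ 19 → quotient 1, remainder 7
19 ÷ 7 → quotient 2, remainder 5
7 ÷ 5 → quotient 1, remainder 2
5 ÷ 2 → quotient 2, remainder 1
2 ÷ 1 → quotient 2, remainder 0

[12; 2, 2, 1, 2, 1, 2, 2]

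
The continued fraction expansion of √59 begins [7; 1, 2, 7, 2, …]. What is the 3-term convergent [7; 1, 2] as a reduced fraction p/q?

23/3

Start with 2.
1 + 1/(2/1) = 1 + 1/2 = 3/2
7 + 1/(3/2) = 7 + 2/3 = 23/3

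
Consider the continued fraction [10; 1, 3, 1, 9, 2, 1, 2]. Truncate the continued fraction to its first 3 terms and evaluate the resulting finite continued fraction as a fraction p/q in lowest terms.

Starting at the tail and folding back:
Start with 3.
1 + 1/(3/1) = 1 + 1/3 = 4/3
10 + 1/(4/3) = 10 + 3/4 = 43/4

43/4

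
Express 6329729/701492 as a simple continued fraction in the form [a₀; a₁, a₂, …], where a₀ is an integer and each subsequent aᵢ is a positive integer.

[9; 43, 29, 1, 2, 4, 42]

6329729 ÷ 701492 → quotient 9, remainder 16301
701492 ÷ 16301 → quotient 43, remainder 549
16301 ÷ 549 → quotient 29, remainder 380
549 ÷ 380 → quotient 1, remainder 169
380 ÷ 169 → quotient 2, remainder 42
169 ÷ 42 → quotient 4, remainder 1
42 ÷ 1 → quotient 42, remainder 0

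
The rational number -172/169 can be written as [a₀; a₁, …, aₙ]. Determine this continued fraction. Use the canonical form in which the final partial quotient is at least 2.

⌊-172/169⌋ = -2, remainder 166
⌊169/166⌋ = 1, remainder 3
⌊166/3⌋ = 55, remainder 1
⌊3/1⌋ = 3, remainder 0

[-2; 1, 55, 3]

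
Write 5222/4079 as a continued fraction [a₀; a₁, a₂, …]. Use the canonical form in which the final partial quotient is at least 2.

5222 ÷ 4079 → quotient 1, remainder 1143
4079 ÷ 1143 → quotient 3, remainder 650
1143 ÷ 650 → quotient 1, remainder 493
650 ÷ 493 → quotient 1, remainder 157
493 ÷ 157 → quotient 3, remainder 22
157 ÷ 22 → quotient 7, remainder 3
22 ÷ 3 → quotient 7, remainder 1
3 ÷ 1 → quotient 3, remainder 0

[1; 3, 1, 1, 3, 7, 7, 3]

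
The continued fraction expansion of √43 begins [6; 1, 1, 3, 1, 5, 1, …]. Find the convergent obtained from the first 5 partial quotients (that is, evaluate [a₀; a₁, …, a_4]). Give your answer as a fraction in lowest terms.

59/9

a_0 = 6: 6/1
a_1 = 1: 7/1
a_2 = 1: 13/2
a_3 = 3: 46/7
a_4 = 1: 59/9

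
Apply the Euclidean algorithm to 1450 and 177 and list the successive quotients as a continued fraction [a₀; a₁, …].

[8; 5, 4, 1, 6]

⌊1450/177⌋ = 8, remainder 34
⌊177/34⌋ = 5, remainder 7
⌊34/7⌋ = 4, remainder 6
⌊7/6⌋ = 1, remainder 1
⌊6/1⌋ = 6, remainder 0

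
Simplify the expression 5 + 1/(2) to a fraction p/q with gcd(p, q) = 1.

Build up convergents one term at a time:
a_0 = 5: 5/1
a_1 = 2: 11/2

11/2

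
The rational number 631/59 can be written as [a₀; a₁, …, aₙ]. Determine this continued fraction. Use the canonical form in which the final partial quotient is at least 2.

[10; 1, 2, 3, 1, 1, 2]

Run the Euclidean algorithm, recording each quotient:
631 = 10·59 + 41, so a_0 = 10
59 = 1·41 + 18, so a_1 = 1
41 = 2·18 + 5, so a_2 = 2
18 = 3·5 + 3, so a_3 = 3
5 = 1·3 + 2, so a_4 = 1
3 = 1·2 + 1, so a_5 = 1
2 = 2·1 + 0, so a_6 = 2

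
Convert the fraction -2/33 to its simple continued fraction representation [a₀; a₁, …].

⌊-2/33⌋ = -1, remainder 31
⌊33/31⌋ = 1, remainder 2
⌊31/2⌋ = 15, remainder 1
⌊2/1⌋ = 2, remainder 0

[-1; 1, 15, 2]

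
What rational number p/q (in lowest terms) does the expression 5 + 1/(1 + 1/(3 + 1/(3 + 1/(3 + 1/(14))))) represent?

Build up convergents one term at a time:
a_0 = 5: 5/1
a_1 = 1: 6/1
a_2 = 3: 23/4
a_3 = 3: 75/13
a_4 = 3: 248/43
a_5 = 14: 3547/615

3547/615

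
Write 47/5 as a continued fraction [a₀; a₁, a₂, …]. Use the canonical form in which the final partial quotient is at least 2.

Apply division with remainder until the remainder is 0:
47 ÷ 5 → quotient 9, remainder 2
5 ÷ 2 → quotient 2, remainder 1
2 ÷ 1 → quotient 2, remainder 0

[9; 2, 2]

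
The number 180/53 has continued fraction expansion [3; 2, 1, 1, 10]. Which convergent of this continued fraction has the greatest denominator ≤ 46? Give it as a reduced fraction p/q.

a_0 = 3: 3/1  (≤ bound)
a_1 = 2: 7/2  (≤ bound)
a_2 = 1: 10/3  (≤ bound)
a_3 = 1: 17/5  (≤ bound)
a_4 = 10: 180/53  (> 46, stop)

17/5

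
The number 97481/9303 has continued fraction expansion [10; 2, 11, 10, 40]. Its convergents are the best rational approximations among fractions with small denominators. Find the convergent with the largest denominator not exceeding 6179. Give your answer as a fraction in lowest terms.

2431/232

a_0 = 10: 10/1  (≤ bound)
a_1 = 2: 21/2  (≤ bound)
a_2 = 11: 241/23  (≤ bound)
a_3 = 10: 2431/232  (≤ bound)
a_4 = 40: 97481/9303  (> 6179, stop)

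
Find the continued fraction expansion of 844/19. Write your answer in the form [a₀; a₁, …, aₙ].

Run the Euclidean algorithm, recording each quotient:
844 ÷ 19 → quotient 44, remainder 8
19 ÷ 8 → quotient 2, remainder 3
8 ÷ 3 → quotient 2, remainder 2
3 ÷ 2 → quotient 1, remainder 1
2 ÷ 1 → quotient 2, remainder 0

[44; 2, 2, 1, 2]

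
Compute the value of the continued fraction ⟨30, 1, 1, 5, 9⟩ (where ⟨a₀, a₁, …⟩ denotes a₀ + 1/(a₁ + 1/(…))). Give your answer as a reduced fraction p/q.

3085/101

Compute successive convergents:
a_0 = 30: 30/1
a_1 = 1: 31/1
a_2 = 1: 61/2
a_3 = 5: 336/11
a_4 = 9: 3085/101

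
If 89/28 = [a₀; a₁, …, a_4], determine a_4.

2

89 ÷ 28 → quotient 3, remainder 5
28 ÷ 5 → quotient 5, remainder 3
5 ÷ 3 → quotient 1, remainder 2
3 ÷ 2 → quotient 1, remainder 1
2 ÷ 1 → quotient 2, remainder 0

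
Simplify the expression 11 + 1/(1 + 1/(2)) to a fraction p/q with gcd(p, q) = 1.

35/3

Use the convergent recurrence hₖ = aₖ·hₖ₋₁ + hₖ₋₂ (and likewise for the denominators kₖ):
a_0 = 11: 11/1
a_1 = 1: 12/1
a_2 = 2: 35/3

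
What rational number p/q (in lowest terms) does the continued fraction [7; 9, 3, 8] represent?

a_0 = 7: 7/1
a_1 = 9: 64/9
a_2 = 3: 199/28
a_3 = 8: 1656/233

1656/233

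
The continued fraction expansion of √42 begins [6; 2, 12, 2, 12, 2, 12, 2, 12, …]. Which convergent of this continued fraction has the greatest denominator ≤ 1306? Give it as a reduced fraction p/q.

a_0 = 6: 6/1  (≤ bound)
a_1 = 2: 13/2  (≤ bound)
a_2 = 12: 162/25  (≤ bound)
a_3 = 2: 337/52  (≤ bound)
a_4 = 12: 4206/649  (≤ bound)
a_5 = 2: 8749/1350  (> 1306, stop)

4206/649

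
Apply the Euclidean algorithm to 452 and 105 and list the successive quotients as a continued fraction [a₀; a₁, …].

⌊452/105⌋ = 4, remainder 32
⌊105/32⌋ = 3, remainder 9
⌊32/9⌋ = 3, remainder 5
⌊9/5⌋ = 1, remainder 4
⌊5/4⌋ = 1, remainder 1
⌊4/1⌋ = 4, remainder 0

[4; 3, 3, 1, 1, 4]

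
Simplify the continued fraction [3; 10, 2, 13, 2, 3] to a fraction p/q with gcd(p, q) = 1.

6327/2044

Build up convergents one term at a time:
a_0 = 3: 3/1
a_1 = 10: 31/10
a_2 = 2: 65/21
a_3 = 13: 876/283
a_4 = 2: 1817/587
a_5 = 3: 6327/2044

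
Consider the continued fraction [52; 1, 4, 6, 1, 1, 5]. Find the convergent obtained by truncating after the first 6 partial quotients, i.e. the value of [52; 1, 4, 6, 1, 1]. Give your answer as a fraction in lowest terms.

Start with 1.
1 + 1/(1/1) = 1 + 1/1 = 2/1
6 + 1/(2/1) = 6 + 1/2 = 13/2
4 + 1/(13/2) = 4 + 2/13 = 54/13
1 + 1/(54/13) = 1 + 13/54 = 67/54
52 + 1/(67/54) = 52 + 54/67 = 3538/67

3538/67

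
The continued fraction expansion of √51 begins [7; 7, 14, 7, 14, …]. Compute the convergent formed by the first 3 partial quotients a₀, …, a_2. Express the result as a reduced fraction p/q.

a_0 = 7: 7/1
a_1 = 7: 50/7
a_2 = 14: 707/99

707/99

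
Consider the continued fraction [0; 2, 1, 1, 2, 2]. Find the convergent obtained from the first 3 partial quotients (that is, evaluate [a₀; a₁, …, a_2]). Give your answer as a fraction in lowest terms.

Start with 1.
2 + 1/(1/1) = 2 + 1/1 = 3/1
0 + 1/(3/1) = 0 + 1/3 = 1/3

1/3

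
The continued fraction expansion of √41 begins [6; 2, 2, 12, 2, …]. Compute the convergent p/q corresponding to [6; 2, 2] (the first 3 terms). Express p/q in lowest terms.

32/5

a_0 = 6: 6/1
a_1 = 2: 13/2
a_2 = 2: 32/5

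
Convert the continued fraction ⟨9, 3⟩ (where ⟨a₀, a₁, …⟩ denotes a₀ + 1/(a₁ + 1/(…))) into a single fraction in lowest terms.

28/3

a_0 = 9: 9/1
a_1 = 3: 28/3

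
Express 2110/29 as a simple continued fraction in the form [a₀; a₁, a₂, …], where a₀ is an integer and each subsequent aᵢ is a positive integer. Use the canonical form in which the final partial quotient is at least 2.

2110 = 72·29 + 22, so a_0 = 72
29 = 1·22 + 7, so a_1 = 1
22 = 3·7 + 1, so a_2 = 3
7 = 7·1 + 0, so a_3 = 7

[72; 1, 3, 7]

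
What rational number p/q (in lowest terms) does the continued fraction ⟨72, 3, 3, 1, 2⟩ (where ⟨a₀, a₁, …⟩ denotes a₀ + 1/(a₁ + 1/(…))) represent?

2603/36

Start with 2.
1 + 1/(2/1) = 1 + 1/2 = 3/2
3 + 1/(3/2) = 3 + 2/3 = 11/3
3 + 1/(11/3) = 3 + 3/11 = 36/11
72 + 1/(36/11) = 72 + 11/36 = 2603/36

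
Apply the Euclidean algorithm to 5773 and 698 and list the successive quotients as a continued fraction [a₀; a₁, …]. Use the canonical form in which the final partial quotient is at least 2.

Apply division with remainder until the remainder is 0:
⌊5773/698⌋ = 8, remainder 189
⌊698/189⌋ = 3, remainder 131
⌊189/131⌋ = 1, remainder 58
⌊131/58⌋ = 2, remainder 15
⌊58/15⌋ = 3, remainder 13
⌊15/13⌋ = 1, remainder 2
⌊13/2⌋ = 6, remainder 1
⌊2/1⌋ = 2, remainder 0

[8; 3, 1, 2, 3, 1, 6, 2]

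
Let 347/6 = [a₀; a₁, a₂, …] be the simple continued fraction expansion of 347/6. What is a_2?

5

347 ÷ 6 → quotient 57, remainder 5
6 ÷ 5 → quotient 1, remainder 1
5 ÷ 1 → quotient 5, remainder 0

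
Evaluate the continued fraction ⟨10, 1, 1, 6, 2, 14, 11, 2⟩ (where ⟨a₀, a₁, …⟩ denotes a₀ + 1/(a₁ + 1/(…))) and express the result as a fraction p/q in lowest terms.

Work from the innermost term outward:
Start with 2.
11 + 1/(2/1) = 11 + 1/2 = 23/2
14 + 1/(23/2) = 14 + 2/23 = 324/23
2 + 1/(324/23) = 2 + 23/324 = 671/324
6 + 1/(671/324) = 6 + 324/671 = 4350/671
1 + 1/(4350/671) = 1 + 671/4350 = 5021/4350
1 + 1/(5021/4350) = 1 + 4350/5021 = 9371/5021
10 + 1/(9371/5021) = 10 + 5021/9371 = 98731/9371

98731/9371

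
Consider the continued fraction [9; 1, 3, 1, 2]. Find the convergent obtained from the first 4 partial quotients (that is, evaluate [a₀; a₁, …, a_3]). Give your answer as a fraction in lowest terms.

49/5

Start with 1.
3 + 1/(1/1) = 3 + 1/1 = 4/1
1 + 1/(4/1) = 1 + 1/4 = 5/4
9 + 1/(5/4) = 9 + 4/5 = 49/5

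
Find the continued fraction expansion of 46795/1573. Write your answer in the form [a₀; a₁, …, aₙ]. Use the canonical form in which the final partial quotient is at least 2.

⌊46795/1573⌋ = 29, remainder 1178
⌊1573/1178⌋ = 1, remainder 395
⌊1178/395⌋ = 2, remainder 388
⌊395/388⌋ = 1, remainder 7
⌊388/7⌋ = 55, remainder 3
⌊7/3⌋ = 2, remainder 1
⌊3/1⌋ = 3, remainder 0

[29; 1, 2, 1, 55, 2, 3]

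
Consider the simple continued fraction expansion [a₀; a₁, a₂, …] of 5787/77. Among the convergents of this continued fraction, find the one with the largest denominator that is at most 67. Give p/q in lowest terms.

List convergents until the denominator exceeds the bound:
a_0 = 75: 75/1  (≤ bound)
a_1 = 6: 451/6  (≤ bound)
a_2 = 2: 977/13  (≤ bound)
a_3 = 2: 2405/32  (≤ bound)
a_4 = 2: 5787/77  (> 67, stop)

2405/32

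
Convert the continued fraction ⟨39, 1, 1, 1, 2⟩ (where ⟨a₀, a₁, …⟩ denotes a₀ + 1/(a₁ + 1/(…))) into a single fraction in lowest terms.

317/8

Start with 2.
1 + 1/(2/1) = 1 + 1/2 = 3/2
1 + 1/(3/2) = 1 + 2/3 = 5/3
1 + 1/(5/3) = 1 + 3/5 = 8/5
39 + 1/(8/5) = 39 + 5/8 = 317/8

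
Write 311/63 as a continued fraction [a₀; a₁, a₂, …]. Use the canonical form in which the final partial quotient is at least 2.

Apply division with remainder until the remainder is 0:
⌊311/63⌋ = 4, remainder 59
⌊63/59⌋ = 1, remainder 4
⌊59/4⌋ = 14, remainder 3
⌊4/3⌋ = 1, remainder 1
⌊3/1⌋ = 3, remainder 0

[4; 1, 14, 1, 3]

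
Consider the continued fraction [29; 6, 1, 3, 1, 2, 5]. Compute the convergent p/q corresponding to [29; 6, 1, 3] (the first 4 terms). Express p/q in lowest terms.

787/27

Start with 3.
1 + 1/(3/1) = 1 + 1/3 = 4/3
6 + 1/(4/3) = 6 + 3/4 = 27/4
29 + 1/(27/4) = 29 + 4/27 = 787/27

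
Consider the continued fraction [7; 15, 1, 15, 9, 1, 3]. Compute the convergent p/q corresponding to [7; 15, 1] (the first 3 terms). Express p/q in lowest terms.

113/16

Start with 1.
15 + 1/(1/1) = 15 + 1/1 = 16/1
7 + 1/(16/1) = 7 + 1/16 = 113/16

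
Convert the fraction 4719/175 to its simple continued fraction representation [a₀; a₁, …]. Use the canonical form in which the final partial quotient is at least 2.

[26; 1, 28, 6]

⌊4719/175⌋ = 26, remainder 169
⌊175/169⌋ = 1, remainder 6
⌊169/6⌋ = 28, remainder 1
⌊6/1⌋ = 6, remainder 0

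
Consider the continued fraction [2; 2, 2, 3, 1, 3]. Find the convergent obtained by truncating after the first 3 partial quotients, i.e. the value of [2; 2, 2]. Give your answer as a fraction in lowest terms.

12/5

Starting at the tail and folding back:
Start with 2.
2 + 1/(2/1) = 2 + 1/2 = 5/2
2 + 1/(5/2) = 2 + 2/5 = 12/5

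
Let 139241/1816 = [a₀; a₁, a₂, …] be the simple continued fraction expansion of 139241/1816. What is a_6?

1

Repeatedly divide and take the remainder:
⌊139241/1816⌋ = 76, remainder 1225
⌊1816/1225⌋ = 1, remainder 591
⌊1225/591⌋ = 2, remainder 43
⌊591/43⌋ = 13, remainder 32
⌊43/32⌋ = 1, remainder 11
⌊32/11⌋ = 2, remainder 10
⌊11/10⌋ = 1, remainder 1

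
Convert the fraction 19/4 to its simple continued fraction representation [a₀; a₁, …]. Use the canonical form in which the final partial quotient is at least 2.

[4; 1, 3]

Run the Euclidean algorithm, recording each quotient:
19 = 4·4 + 3, so a_0 = 4
4 = 1·3 + 1, so a_1 = 1
3 = 3·1 + 0, so a_2 = 3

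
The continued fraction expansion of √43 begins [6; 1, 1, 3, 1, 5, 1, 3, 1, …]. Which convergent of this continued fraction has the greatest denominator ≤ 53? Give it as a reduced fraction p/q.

a_0 = 6: 6/1  (≤ bound)
a_1 = 1: 7/1  (≤ bound)
a_2 = 1: 13/2  (≤ bound)
a_3 = 3: 46/7  (≤ bound)
a_4 = 1: 59/9  (≤ bound)
a_5 = 5: 341/52  (≤ bound)
a_6 = 1: 400/61  (> 53, stop)

341/52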